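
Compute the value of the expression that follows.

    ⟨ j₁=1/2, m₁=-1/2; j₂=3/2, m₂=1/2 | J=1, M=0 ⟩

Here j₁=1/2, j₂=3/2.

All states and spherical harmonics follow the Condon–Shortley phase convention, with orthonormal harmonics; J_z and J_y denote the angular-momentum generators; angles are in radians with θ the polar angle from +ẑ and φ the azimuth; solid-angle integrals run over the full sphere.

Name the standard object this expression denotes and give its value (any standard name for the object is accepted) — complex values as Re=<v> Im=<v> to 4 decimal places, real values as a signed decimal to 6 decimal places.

This is a Clebsch–Gordan (vector-coupling) coefficient.
triangle: 1!·0!·2!/4! = 2/24
(j±m)!: 0!·1!·2!·1!·1!·1! = 2
prefactor² = (2J+1)·Δ·N² = 1/2
  k=1: −1/(1!·0!·0!·1!·0!·1!) = -1
Σ = -1  ⇒  CG² = 1/2·(-1)² = 1/2
CG = −√(1/2) = -0.707107

Clebsch–Gordan coefficient, −√(1/2) ≈ -0.707107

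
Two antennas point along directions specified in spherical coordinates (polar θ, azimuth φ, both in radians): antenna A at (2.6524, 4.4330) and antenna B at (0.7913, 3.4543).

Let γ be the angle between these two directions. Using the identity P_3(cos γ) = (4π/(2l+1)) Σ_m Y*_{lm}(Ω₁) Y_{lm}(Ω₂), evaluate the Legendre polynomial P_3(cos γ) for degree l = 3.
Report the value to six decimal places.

0.446629

Summing Y*_{l m}(θ₁,φ₁)·Y_{l m}(θ₂,φ₂) over m ∈ [−3, 3]; prefactor 4π/(2·3+1) = 1.795196:
  m=-3: Y*=(0.032185, 0.028956)  Y=(-0.088773, 0.121072)  product (-0.006363, 0.001326)
  m=-2: Y*=(0.168906, -0.105608)  Y=(0.294638, -0.212763)  product (0.027297, -0.067053)
  m=-1: Y*=(-0.121281, -0.422739)  Y=(-0.321626, 0.103987)  product (0.082966, 0.123352)
  m=+0: Y*=(-0.295118, -0.000000)  Y=(-0.138897, 0.000000)  product (0.040991, 0.000000)
  m=+1: Y*=(0.121281, -0.422739)  Y=(0.321626, 0.103987)  product (0.082966, -0.123352)
  m=+2: Y*=(0.168906, 0.105608)  Y=(0.294638, 0.212763)  product (0.027297, 0.067053)
  m=+3: Y*=(-0.032185, 0.028956)  Y=(0.088773, 0.121072)  product (-0.006363, -0.001326)
Accumulated sum (0.248791, -0.000000); after 4π/(2l+1) scaling, (0.446629, -0.000000) ⇒ P_3 = 0.446629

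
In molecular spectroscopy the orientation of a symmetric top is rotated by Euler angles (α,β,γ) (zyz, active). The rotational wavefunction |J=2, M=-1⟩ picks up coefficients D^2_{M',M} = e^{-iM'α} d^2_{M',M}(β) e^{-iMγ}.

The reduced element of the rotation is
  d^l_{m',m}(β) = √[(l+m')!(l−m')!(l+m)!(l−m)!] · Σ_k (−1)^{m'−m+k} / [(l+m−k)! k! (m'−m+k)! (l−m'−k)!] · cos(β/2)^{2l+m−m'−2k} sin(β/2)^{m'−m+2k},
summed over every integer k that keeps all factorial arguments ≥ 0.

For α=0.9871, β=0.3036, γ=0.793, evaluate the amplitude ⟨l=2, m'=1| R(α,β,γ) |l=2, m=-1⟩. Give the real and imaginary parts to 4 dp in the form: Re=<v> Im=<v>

First d^2_{1,-1}(β=0.3036), then the phase factors e^{-i(1)α} and e^{-i(-1)γ}:
With c≡cos(β/2)=0.988500 and s≡sin(β/2)=0.151218, N=[6·1·1·6]^{1/2}=6.000000
Admissible k: 0..1 (factorial args all ≥0)
  k=0: (−1)^2·6.0000/(2)·0.9885^2·0.1512^2 = +0.067032
  k=1: (−1)^3·6.0000/(6)·0.9885^0·0.1512^4 = -0.000523
d^2_{1,-1}(0.3036) = +0.067032 -0.000523 = +0.066509
D = (+0.551112-0.834431i)·(+0.066509)·(+0.701711+0.712462i) = +0.065260-0.012828i

Re=0.0653 Im=-0.0128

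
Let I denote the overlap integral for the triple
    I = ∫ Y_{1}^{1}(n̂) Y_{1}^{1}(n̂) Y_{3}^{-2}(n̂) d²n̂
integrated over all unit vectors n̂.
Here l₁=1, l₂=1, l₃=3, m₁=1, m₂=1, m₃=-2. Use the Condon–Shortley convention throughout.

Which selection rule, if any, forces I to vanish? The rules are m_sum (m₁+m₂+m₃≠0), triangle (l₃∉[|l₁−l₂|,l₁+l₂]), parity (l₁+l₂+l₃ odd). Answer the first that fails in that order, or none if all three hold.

triangle

azimuthal sum: 1 + 1 − 2 = 0  ✓
l₃ must lie in [0,2]; have l₃=3  ✗
L = 1 + 1 + 3 = 5 (odd)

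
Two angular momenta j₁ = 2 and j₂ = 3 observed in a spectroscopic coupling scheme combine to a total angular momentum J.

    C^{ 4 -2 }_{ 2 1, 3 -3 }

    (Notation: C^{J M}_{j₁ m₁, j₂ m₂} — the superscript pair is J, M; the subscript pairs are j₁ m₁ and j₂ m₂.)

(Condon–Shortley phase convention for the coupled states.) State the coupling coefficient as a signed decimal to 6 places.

√[9·1!3!5!/10! · 3!1!0!6!2!6!] = √(77760/7)
  +(−1)^0/∏(0,1,1,0,2,5)! = 1/240  (running 1/240)
⟨..|..⟩ = √(77760/7)·(1/240) = +0.439155

+0.439155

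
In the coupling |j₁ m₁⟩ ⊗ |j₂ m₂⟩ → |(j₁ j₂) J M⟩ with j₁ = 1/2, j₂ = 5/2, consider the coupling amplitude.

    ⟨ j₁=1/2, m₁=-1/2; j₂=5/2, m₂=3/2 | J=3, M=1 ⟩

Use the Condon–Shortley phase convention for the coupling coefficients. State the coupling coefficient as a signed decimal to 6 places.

+√(1/3) ≈ +0.577350

√[7·0!1!5!/7! · 0!1!4!1!4!2!] = √(192)
  +(−1)^0/∏(0,0,1,4,0,1)! = 1/24  (running 1/24)
⟨..|..⟩ = √(192)·(1/24) = +0.577350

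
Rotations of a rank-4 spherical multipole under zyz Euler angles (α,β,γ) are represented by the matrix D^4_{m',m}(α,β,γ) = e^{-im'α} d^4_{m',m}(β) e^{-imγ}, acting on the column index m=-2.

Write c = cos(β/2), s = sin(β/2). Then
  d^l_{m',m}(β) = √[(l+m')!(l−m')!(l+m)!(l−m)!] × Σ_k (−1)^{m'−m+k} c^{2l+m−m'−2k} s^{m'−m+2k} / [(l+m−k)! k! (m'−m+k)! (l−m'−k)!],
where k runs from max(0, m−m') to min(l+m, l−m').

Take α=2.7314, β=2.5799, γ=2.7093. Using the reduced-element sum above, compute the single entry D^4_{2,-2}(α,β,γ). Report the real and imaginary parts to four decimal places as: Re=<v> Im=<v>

Re=0.0764 Im=-0.0034

Split into d^4_{2,-2}(β=2.5799) × two z-phases.
With c≡cos(β/2)=0.277169 and s≡sin(β/2)=0.960821, N=[720·2·2·720]^{1/2}=1440.000000
The bounds max(0,m−m')=0 and min(l+m,l−m')=2 give 3 terms
  k=0: (−1)^4·1440.0000/(96)·0.2772^4·0.9608^4 = +0.075447
  k=1: (−1)^5·1440.0000/(120)·0.2772^2·0.9608^6 = -0.725314
  k=2: (−1)^6·1440.0000/(1440)·0.2772^0·0.9608^8 = +0.726341
d^4_{2,-2}(2.5799) = +0.075447 -0.725314 +0.726341 = +0.076474
D = (+0.681939+0.731409i)·(+0.076474)·(+0.648956-0.760826i) = +0.076400-0.003379i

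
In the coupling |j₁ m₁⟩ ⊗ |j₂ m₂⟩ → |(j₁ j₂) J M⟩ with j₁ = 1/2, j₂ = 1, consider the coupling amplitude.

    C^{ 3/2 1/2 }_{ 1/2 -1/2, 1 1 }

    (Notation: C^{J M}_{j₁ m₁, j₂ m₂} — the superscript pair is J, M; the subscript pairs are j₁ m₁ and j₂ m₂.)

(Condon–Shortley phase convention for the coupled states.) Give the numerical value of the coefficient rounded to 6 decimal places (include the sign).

triangle: 0!*1!*2!/4! = 2/24
(j±m)!: 0!*1!*2!*0!*2!*1! = 4
prefactor² = (2J+1)*Δ*N² = 4/3
  k=0: +1/(0!*0!*1!*2!*0!*0!) = 1/2
Σ = 1/2  ⇒  CG² = 4/3*(1/2)² = 1/3
CG = +√(1/3) = +0.577350

+√(1/3) = +0.577350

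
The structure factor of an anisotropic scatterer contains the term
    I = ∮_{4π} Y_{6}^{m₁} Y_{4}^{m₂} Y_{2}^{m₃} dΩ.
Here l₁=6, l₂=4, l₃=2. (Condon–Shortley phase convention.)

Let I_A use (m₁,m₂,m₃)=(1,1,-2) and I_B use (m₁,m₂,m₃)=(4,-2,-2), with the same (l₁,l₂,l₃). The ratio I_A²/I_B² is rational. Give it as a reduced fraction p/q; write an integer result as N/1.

1/6

l's match ⇒ only the (l;m) 3-j factors differ between A and B.
A: triangle coeff Δ(6,4,2) = 1/6435; Σ_t [5,5]: t=5:−1/17280 = -1/17280; (3j)²=7/1287 [(6 4 2; 1 1 -2)], sign=-1
B: triangle coeff Δ(6,4,2) = 1/6435; Σ_t [2,2]: t=2:+1/34560 = 1/34560; (3j)²=14/429 [(6 4 2; 4 -2 -2)], sign=+1
I_A²/I_B² = (7/1287)/(14/429) = 1/6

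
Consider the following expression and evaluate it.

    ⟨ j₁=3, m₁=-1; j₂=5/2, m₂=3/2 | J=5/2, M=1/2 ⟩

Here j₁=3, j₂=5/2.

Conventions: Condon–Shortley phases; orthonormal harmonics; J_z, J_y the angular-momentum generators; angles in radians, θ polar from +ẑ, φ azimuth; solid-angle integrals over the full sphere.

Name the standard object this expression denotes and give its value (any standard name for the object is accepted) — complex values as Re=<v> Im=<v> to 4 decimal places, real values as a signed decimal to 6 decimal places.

Clebsch–Gordan coefficient, +√(1/35) ≈ +0.169031

This is a Clebsch–Gordan (vector-coupling) coefficient.
j₁+j₂−J=3  J+j₁−j₂=3  J−j₁+j₂=2  j₁+j₂+J+1=9
(j₁±m₁, j₂±m₂, J±M) = (2,4,4,1,3,2)
P² = 576/35
sum k=2..3:
  [2] +1/8 = 1/8
  [3] −1/12 = -1/12
S = 1/24
C² = P²·S² = 1/35 ; C = +0.169031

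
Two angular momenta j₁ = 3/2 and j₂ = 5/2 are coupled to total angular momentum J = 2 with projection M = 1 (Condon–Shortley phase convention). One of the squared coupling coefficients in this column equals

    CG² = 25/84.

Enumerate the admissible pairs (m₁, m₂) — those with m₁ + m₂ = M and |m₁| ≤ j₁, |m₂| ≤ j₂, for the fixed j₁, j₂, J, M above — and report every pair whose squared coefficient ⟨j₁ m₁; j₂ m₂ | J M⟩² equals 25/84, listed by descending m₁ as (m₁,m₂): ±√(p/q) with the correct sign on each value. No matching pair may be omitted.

Admissible pairs with m₁+m₂ = M = 1: (-3/2,5/2), (-1/2,3/2), (1/2,1/2), (3/2,-1/2)
  (m₁,m₂)=(3/2,-1/2): CG² = 9/28, CG = +√(9/28)
  (m₁,m₂)=(1/2,1/2): CG² = 25/84, CG = −√(25/84)   ← matches the target
  (m₁,m₂)=(-1/2,3/2): CG² = 1/42, CG = +√(1/42)
  (m₁,m₂)=(-3/2,5/2): CG² = 5/14, CG = +√(5/14)
Pairs with CG² = 25/84: (1/2,1/2): −√(25/84)

(1/2,1/2): −√(25/84)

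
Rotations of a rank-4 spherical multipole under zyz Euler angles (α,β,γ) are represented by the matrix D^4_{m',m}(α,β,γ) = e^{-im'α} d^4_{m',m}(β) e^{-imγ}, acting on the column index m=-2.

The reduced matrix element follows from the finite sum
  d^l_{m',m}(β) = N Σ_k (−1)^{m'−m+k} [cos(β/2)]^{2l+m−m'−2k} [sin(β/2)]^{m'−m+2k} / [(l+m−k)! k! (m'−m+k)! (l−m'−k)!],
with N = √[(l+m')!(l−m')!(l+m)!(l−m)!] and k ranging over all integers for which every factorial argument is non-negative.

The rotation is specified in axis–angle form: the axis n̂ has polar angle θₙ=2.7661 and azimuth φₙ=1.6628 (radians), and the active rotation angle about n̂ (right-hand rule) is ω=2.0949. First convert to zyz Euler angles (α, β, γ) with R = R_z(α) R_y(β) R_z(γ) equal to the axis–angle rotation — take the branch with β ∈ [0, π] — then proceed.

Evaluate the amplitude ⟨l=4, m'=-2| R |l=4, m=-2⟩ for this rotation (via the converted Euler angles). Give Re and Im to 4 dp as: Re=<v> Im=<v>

Re=0.0624 Im=-0.0821

Axis–angle → zyz. n̂ = (sinθₙcosφₙ, sinθₙsinφₙ, cosθₙ) = (-0.033693, +0.365180, -0.930327), ω = 2.0949.
R = I cosω + sinω [n̂]ₓ + (1−cosω) n̂n̂ᵀ gives
  R = [-0.498734, +0.786991, +0.363195; -0.823913, -0.300344, -0.480583; -0.269131, -0.538924, +0.798204]
β = atan2(√(R₁₃²+R₂₃²), R₃₃) = 0.646489; α = atan2(R₂₃, R₁₃) mod 2π = 5.359552; γ = atan2(R₃₂, −R₃₁) mod 2π = 5.175545
Split into d^4_{-2,-2}(β=0.6465) × two z-phases.
With c≡cos(β/2)=0.948210 and s≡sin(β/2)=0.317645, N=[2·720·2·720]^{1/2}=1440.000000
The bounds max(0,m−m')=0 and min(l+m,l−m')=2 give 3 terms
  k=0: (−1)^0·1440.0000/(1440)·0.9482^8·0.3176^0 = +0.653485
  k=1: (−1)^1·1440.0000/(120)·0.9482^6·0.3176^2 = -0.880017
  k=2: (−1)^2·1440.0000/(96)·0.9482^4·0.3176^4 = +0.123445
d^4_{-2,-2}(0.6465) = +0.653485 -0.880017 +0.123445 = -0.103086
Attach z-rotation phases: D = e^{-i(-2)(5.3596)}·(-0.103086)·e^{-i(-2)(5.1755)} = +0.062373-0.082075i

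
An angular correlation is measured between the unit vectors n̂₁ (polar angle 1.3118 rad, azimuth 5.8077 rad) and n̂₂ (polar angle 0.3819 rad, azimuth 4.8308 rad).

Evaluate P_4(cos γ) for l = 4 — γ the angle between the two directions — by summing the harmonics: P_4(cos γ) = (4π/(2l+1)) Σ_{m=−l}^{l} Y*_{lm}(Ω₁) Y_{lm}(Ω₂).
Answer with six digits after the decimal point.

Addition theorem: P_4(cos γ) = (4π/9) Σ_m Y*_{lm}(Ω₁) Y_{lm}(Ω₂), m = −4…4:
  term(m=-4) = -0.00238 - 0.00229j   from Y*(Ω₁)=-0.12562 - 0.36539j, Y(Ω₂)=0.00760 - 0.00389j
  term(m=-3) = -0.01702 + 0.00364j   from Y*(Ω₁)=0.04165 - 0.28654j, Y(Ω₂)=-0.02091 - 0.05637j
  term(m=-2) = 0.01476 - 0.03663j   from Y*(Ω₁)=-0.09821 + 0.13761j, Y(Ω₂)=-0.22708 + 0.05481j
  term(m=-1) = -0.08249 - 0.12217j   from Y*(Ω₁)=-0.26458 + 0.13623j, Y(Ω₂)=0.05852 + 0.49190j
  term(m=+0) = 0.04129 + 0.00000j   from Y*(Ω₁)=0.12512 + 0.00000j, Y(Ω₂)=0.32999 + 0.00000j
  term(m=+1) = -0.08249 + 0.12217j   from Y*(Ω₁)=0.26458 + 0.13623j, Y(Ω₂)=-0.05852 + 0.49190j
  term(m=+2) = 0.01476 + 0.03663j   from Y*(Ω₁)=-0.09821 - 0.13761j, Y(Ω₂)=-0.22708 - 0.05481j
  term(m=+3) = -0.01702 - 0.00364j   from Y*(Ω₁)=-0.04165 - 0.28654j, Y(Ω₂)=0.02091 - 0.05637j
  term(m=+4) = -0.00238 + 0.00229j   from Y*(Ω₁)=-0.12562 + 0.36539j, Y(Ω₂)=0.00760 + 0.00389j
Σ over m = -0.13298 - 0.00000j; ×(4π/9) → -0.18567 - 0.00000j. Real part: -0.185674

-0.185674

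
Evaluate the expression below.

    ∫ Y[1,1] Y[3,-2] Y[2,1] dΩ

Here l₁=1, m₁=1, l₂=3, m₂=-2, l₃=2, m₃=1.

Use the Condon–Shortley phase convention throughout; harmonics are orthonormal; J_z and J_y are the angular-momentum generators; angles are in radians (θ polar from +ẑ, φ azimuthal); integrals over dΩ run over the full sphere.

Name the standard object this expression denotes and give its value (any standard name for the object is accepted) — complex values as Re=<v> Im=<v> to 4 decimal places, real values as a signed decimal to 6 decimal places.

Gaunt coefficient, +0.261169

This is a Gaunt coefficient — the integral of a triple product of spherical harmonics over the sphere.
Rules hold: Σm=0, L=6 even, 2≤2≤4.
N = 3·7·5 = 105
Δ = 2!·0!·4!/7! = 1/105
Racah Σ t=1..1: t=1:−1/4 = -1/4
⇒ 3j(1 3 2; 0 0 0)² = 3/35, sgn -1
Racah Σ t=0..0: t=0:+1/12 = 1/12
⇒ 3j(1 3 2; 1 -2 1)² = 2/21, sgn -1
4πI² = N·(3j₀)²·(3jₘ)² = 6/7
I = +1·√(0.857143/4π) = 0.26116903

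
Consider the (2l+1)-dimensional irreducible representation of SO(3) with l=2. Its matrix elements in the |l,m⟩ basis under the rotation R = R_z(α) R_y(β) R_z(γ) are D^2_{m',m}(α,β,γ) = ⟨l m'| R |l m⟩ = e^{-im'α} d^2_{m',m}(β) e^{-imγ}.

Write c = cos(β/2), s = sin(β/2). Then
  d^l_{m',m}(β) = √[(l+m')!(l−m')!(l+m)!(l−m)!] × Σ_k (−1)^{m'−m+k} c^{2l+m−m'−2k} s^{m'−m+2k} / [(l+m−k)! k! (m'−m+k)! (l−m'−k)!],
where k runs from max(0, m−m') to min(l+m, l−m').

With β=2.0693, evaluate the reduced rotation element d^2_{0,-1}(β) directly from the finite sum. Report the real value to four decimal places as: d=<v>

d^2_{0,-1}(β=2.0693) via the finite sum:
With c≡cos(β/2)=0.510827 and s≡sin(β/2)=0.859684, N=[2·2·1·6]^{1/2}=4.898979
Admissible k: 0..1 (factorial args all ≥0)
  k=0: (−1)^1·4.8990/(2)·0.5108^3·0.8597^1 = -0.280695
  k=1: (−1)^2·4.8990/(2)·0.5108^1·0.8597^3 = +0.794997
d^2_{0,-1}(2.0693) = -0.280695 +0.794997 = +0.514301

d=0.5143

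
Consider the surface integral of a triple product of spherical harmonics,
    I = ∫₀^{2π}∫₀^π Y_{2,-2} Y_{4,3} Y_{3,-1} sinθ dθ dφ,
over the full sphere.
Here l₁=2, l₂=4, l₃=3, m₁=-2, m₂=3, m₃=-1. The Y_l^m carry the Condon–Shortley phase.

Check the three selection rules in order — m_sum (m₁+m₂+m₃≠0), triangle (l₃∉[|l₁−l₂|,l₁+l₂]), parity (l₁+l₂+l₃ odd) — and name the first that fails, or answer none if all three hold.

parity

azimuthal sum: -2 + 3 − 1 = 0  ✓
2 ≤ 3 ≤ 6 (triangle on l)  ✓
L = 2 + 4 + 3 = 9 (odd)  ✗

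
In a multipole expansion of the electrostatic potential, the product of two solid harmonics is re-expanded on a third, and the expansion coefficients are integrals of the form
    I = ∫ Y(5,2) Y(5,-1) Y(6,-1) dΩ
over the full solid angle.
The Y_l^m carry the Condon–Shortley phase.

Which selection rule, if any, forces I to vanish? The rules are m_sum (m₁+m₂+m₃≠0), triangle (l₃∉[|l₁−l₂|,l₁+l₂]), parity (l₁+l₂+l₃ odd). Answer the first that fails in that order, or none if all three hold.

m₁+m₂+m₃ = 2 − 1 − 1 = 0  ✓
triangle: |5−5|=0 ≤ l₃=6 ≤ 5+5=10  ✓
parity: l₁+l₂+l₃ = 16 is even  ✓

none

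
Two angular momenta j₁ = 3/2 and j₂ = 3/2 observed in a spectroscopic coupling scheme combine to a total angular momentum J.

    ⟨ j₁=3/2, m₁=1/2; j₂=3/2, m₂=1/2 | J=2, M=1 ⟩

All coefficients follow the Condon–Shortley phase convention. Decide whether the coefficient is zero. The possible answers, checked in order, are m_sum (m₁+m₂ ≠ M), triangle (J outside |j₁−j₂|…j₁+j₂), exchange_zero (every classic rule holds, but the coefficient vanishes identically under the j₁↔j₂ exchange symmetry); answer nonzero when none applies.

m-sum: m₁+m₂ = 1/2+1/2 = 1, M = 1  ✓
triangle: |j₁−j₂| = 0 ≤ J = 2 ≤ j₁+j₂ = 3  ✓
exchange: j₁=j₂ and m₁=m₂, and (−1)^(j₁+j₂−J) = (−1)^1 = −1 forces ⟨j₁m₁;j₂m₂|JM⟩ = −⟨j₂m₂;j₁m₁|JM⟩ = −⟨j₁m₁;j₂m₂|JM⟩ ⇒ the coefficient vanishes identically
Racah sum check: Σ_k collapses to 0 ⇒ CG = 0

exchange_zero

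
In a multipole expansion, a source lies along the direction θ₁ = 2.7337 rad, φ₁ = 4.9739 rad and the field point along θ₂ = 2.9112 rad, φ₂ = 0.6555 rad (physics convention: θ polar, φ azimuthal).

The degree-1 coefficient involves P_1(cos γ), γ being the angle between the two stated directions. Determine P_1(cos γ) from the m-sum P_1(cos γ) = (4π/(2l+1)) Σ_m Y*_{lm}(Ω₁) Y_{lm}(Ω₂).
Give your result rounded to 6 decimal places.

0.858930

Summing Y*_{l m}(θ₁,φ₁)·Y_{l m}(θ₂,φ₂) over m ∈ [−1, 1]; prefactor 4π/(2·1+1) = 4.188790:
  [-1]  conj(Y_{1,-1})(Ω₁) = 0.03543 - 0.13239j ; Y_{1,-1}(Ω₂) = 0.06255 - 0.04809j ; Δ = -0.00415 - 0.00998j
  [+0]  conj(Y_{1,0})(Ω₁) = -0.44852 + 0.00000j ; Y_{1,0}(Ω₂) = -0.47569 + 0.00000j ; Δ = 0.21336 + 0.00000j
  [+1]  conj(Y_{1,1})(Ω₁) = -0.03543 - 0.13239j ; Y_{1,1}(Ω₂) = -0.06255 - 0.04809j ; Δ = -0.00415 + 0.00998j
Accumulated sum 0.20505 + 0.00000j; after 4π/(2l+1) scaling, 0.85893 + 0.00000j ⇒ P_1 = 0.858930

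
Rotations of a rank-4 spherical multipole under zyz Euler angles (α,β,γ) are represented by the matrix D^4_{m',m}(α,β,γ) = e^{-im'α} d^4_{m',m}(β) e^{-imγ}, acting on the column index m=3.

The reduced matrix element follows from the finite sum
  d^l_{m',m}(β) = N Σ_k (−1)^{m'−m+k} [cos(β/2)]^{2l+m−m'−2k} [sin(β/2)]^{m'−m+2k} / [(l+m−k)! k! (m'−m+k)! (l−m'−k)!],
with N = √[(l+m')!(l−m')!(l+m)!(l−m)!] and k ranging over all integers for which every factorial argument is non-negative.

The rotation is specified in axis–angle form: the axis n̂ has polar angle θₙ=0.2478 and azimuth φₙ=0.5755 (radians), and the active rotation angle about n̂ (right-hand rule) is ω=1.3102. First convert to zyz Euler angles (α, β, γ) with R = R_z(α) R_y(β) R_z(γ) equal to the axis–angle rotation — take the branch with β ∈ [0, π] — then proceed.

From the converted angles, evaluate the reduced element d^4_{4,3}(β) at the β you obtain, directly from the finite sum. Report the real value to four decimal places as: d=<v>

Axis–angle → zyz. n̂ = (sinθₙcosφₙ, sinθₙsinφₙ, cosθₙ) = (+0.205763, +0.133490, +0.969454), ω = 1.3102.
R = I cosω + sinω [n̂]ₓ + (1−cosω) n̂n̂ᵀ gives
  R = [+0.289087, -0.916332, +0.277064; +0.957112, +0.270885, -0.102748; +0.019098, +0.294885, +0.955342]
β = atan2(√(R₁₃²+R₂₃²), R₃₃) = 0.299982; α = atan2(R₂₃, R₁₃) mod 2π = 5.928064; γ = atan2(R₃₂, −R₃₁) mod 2π = 1.635471
d^4_{4,3}(β=0.3000) via the finite sum:
Half-angle: c=0.988772, s=0.149429. N=√(40320·1·5040·1)=14255.272709
Admissible k: 0..0 (factorial args all ≥0)
  k=0: (−1)^1·14255.2727/(5040)·0.9888^7·0.1494^1 = -0.390530
d^4_{4,3}(0.3000) = -0.390530

d=-0.3905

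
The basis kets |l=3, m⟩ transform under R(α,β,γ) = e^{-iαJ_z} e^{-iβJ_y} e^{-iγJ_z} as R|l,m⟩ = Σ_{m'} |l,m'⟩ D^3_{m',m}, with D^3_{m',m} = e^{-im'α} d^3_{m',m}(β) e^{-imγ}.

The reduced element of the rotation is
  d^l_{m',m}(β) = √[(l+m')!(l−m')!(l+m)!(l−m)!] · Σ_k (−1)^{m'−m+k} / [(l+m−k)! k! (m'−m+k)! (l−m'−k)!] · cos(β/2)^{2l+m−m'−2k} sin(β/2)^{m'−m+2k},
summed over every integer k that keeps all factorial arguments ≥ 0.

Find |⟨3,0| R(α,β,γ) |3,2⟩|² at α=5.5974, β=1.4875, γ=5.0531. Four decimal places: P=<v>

P=0.0128

Split into d^3_{0,2}(β=1.4875) × two z-phases.
Half-angle: c=0.735935, s=0.677052. N=√(6·6·120·1)=65.726707
k: max(0,(2)−(0))=2 … min(3+(2),3−(0))=3
  k=2: (−1)^0·65.7267/(12)·0.7359^4·0.6771^2 = +0.736483
  k=3: (−1)^1·65.7267/(12)·0.7359^2·0.6771^4 = -0.623345
d^3_{0,2}(1.4875) = +0.736483 -0.623345 = +0.113138
|D^3_{0,2}|² = |d^3_{0,2}(β)|² = (+0.113138)² = 0.012800 (the z-rotation phases have unit modulus)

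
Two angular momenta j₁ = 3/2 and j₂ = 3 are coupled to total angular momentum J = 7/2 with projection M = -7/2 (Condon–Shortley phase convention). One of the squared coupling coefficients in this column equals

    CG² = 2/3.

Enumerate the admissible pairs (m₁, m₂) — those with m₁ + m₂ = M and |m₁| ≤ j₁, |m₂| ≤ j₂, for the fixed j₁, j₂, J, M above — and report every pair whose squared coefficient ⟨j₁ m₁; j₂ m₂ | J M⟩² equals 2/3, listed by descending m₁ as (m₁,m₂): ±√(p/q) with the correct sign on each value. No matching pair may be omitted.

(-1/2,-3): +√(2/3)

Admissible pairs with m₁+m₂ = M = -7/2: (-3/2,-2), (-1/2,-3)
  (m₁,m₂)=(-1/2,-3): CG² = 2/3, CG = +√(2/3)   ← matches the target
  (m₁,m₂)=(-3/2,-2): CG² = 1/3, CG = −√(1/3)
Pairs with CG² = 2/3: (-1/2,-3): +√(2/3)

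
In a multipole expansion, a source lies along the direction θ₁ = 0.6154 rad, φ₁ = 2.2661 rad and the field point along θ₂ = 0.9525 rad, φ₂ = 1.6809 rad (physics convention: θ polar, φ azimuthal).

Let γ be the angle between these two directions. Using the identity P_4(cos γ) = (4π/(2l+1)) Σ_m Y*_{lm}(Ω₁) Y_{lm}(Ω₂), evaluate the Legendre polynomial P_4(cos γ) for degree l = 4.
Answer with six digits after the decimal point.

Term-by-term m-sum for l=4 (normalisation 4π/9 = 1.396263):
  m=-4: Y*=-0.04599 + 0.01733j  Y=0.17650 - 0.08318j  product -0.00668 + 0.00688j
  m=-3: Y*=0.17111 + 0.09686j  Y=0.12732 + 0.37135j  product -0.01418 + 0.07587j
  m=-2: Y*=-0.07327 - 0.40221j  Y=-0.29305 + 0.06560j  product 0.04785 + 0.11306j
  m=-1: Y*=-0.23817 + 0.28548j  Y=0.01591 + 0.14394j  product -0.04488 - 0.02974j
  m=+0: Y*=-0.15267 + 0.00000j  Y=-0.33096 + 0.00000j  product 0.05053 + 0.00000j
  m=+1: Y*=0.23817 + 0.28548j  Y=-0.01591 + 0.14394j  product -0.04488 + 0.02974j
  m=+2: Y*=-0.07327 + 0.40221j  Y=-0.29305 - 0.06560j  product 0.04785 - 0.11306j
  m=+3: Y*=-0.17111 + 0.09686j  Y=-0.12732 + 0.37135j  product -0.01418 - 0.07587j
  m=+4: Y*=-0.04599 - 0.01733j  Y=0.17650 + 0.08318j  product -0.00668 - 0.00688j
Accumulated sum 0.01476 + 0.00000j; after 4π/(2l+1) scaling, 0.02060 + 0.00000j ⇒ P_4 = 0.020602

0.020602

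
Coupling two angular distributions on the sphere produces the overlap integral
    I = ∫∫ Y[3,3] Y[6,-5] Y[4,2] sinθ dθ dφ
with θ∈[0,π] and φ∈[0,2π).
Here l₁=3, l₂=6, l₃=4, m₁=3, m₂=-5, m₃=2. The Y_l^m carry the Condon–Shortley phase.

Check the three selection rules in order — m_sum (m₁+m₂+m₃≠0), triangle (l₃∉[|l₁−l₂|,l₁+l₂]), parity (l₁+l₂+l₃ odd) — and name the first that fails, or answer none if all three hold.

parity

azimuthal sum: 3 − 5 + 2 = 0  ✓
3 ≤ 4 ≤ 9 (triangle on l)  ✓
L = 3 + 6 + 4 = 13 (odd)  ✗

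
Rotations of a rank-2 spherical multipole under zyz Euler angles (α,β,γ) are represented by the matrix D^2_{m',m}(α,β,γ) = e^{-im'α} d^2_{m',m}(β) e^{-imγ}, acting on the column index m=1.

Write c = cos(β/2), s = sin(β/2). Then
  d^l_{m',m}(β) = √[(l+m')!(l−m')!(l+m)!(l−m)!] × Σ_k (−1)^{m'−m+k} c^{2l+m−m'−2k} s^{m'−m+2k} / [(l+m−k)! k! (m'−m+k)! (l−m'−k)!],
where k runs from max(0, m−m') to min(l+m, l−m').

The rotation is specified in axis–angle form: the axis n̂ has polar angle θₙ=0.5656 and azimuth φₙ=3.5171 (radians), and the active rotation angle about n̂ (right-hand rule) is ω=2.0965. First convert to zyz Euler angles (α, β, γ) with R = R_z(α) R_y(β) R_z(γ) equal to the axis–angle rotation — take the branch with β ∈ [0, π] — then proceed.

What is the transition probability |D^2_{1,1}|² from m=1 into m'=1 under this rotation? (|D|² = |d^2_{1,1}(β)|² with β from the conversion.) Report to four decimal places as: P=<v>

P=0.0116

Axis–angle → zyz. n̂ = (sinθₙcosφₙ, sinθₙsinφₙ, cosθₙ) = (-0.498580, -0.196547, +0.844267), ω = 2.0965.
R = I cosω + sinω [n̂]ₓ + (1−cosω) n̂n̂ᵀ gives
  R = [-0.128495, -0.583097, -0.802177; +0.877437, -0.443806, +0.182048; -0.462162, -0.680467, +0.568657]
β = atan2(√(R₁₃²+R₂₃²), R₃₃) = 0.965924; α = atan2(R₂₃, R₁₃) mod 2π = 2.918430; γ = atan2(R₃₂, −R₃₁) mod 2π = 5.309008
First d^2_{1,1}(β=0.9659), then the phase factors e^{-i(1)α} and e^{-i(1)γ}:
With c≡cos(β/2)=0.885623 and s≡sin(β/2)=0.464404, N=[6·1·6·1]^{1/2}=6.000000
k: max(0,(1)−(1))=0 … min(2+(1),2−(1))=1
  k=0: (−1)^0·6.0000/(6)·0.8856^4·0.4644^0 = +0.615172
  k=1: (−1)^1·6.0000/(2)·0.8856^2·0.4644^2 = -0.507472
d^2_{1,1}(0.9659) = +0.615172 -0.507472 = +0.107700
|D^2_{1,1}|² = |d^2_{1,1}(β)|² = (+0.107700)² = 0.011599 (the z-rotation phases have unit modulus)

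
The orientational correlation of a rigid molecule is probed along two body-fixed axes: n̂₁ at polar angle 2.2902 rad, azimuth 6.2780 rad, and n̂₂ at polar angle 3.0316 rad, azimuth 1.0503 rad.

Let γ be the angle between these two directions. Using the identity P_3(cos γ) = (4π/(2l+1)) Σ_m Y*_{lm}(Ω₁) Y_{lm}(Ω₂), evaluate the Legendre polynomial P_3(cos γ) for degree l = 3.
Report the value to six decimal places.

-0.201873

Addition theorem: P_3(cos γ) = (4π/7) Σ_m Y*_{lm}(Ω₁) Y_{lm}(Ω₂), m = −3…3:
  [-3]  conj(Y_{3,-3})(Ω₁) = (0.177547, -0.002762) ; Y_{3,-3}(Ω₂) = (-0.000552, 0.000005) ; Δ = (-0.000098, 0.000002)
  [-2]  conj(Y_{3,-2})(Ω₁) = (-0.381004, 0.003951) ; Y_{3,-2}(Ω₂) = (0.006186, 0.010562) ; Δ = (-0.002399, -0.004000)
  [-1]  conj(Y_{3,-1})(Ω₁) = (0.284658, -0.001476) ; Y_{3,-1}(Ω₂) = (0.069507, -0.121257) ; Δ = (0.019607, -0.034619)
  [+0]  conj(Y_{3,0})(Ω₁) = (0.203854, -0.000000) ; Y_{3,0}(Ω₂) = (-0.719495, 0.000000) ; Δ = (-0.146672, 0.000000)
  [+1]  conj(Y_{3,1})(Ω₁) = (-0.284658, -0.001476) ; Y_{3,1}(Ω₂) = (-0.069507, -0.121257) ; Δ = (0.019607, 0.034619)
  [+2]  conj(Y_{3,2})(Ω₁) = (-0.381004, -0.003951) ; Y_{3,2}(Ω₂) = (0.006186, -0.010562) ; Δ = (-0.002399, 0.004000)
  [+3]  conj(Y_{3,3})(Ω₁) = (-0.177547, -0.002762) ; Y_{3,3}(Ω₂) = (0.000552, 0.000005) ; Δ = (-0.000098, -0.000002)
Σ over m = (-0.112452, 0.000000); ×(4π/7) → (-0.201873, 0.000000). Real part: -0.201873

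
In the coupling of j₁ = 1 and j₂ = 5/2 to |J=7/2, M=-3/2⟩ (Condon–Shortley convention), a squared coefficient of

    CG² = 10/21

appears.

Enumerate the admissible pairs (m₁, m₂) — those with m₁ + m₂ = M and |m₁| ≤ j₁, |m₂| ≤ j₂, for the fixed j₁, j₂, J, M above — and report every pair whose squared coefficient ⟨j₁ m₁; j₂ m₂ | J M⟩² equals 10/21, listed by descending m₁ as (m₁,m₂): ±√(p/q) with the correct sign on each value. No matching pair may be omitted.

Admissible pairs with m₁+m₂ = M = -3/2: (-1,-1/2), (0,-3/2), (1,-5/2)
  (m₁,m₂)=(1,-5/2): CG² = 1/21, CG = +√(1/21)
  (m₁,m₂)=(0,-3/2): CG² = 10/21, CG = +√(10/21)   ← matches the target
  (m₁,m₂)=(-1,-1/2): CG² = 10/21, CG = +√(10/21)   ← matches the target
Pairs with CG² = 10/21: (0,-3/2): +√(10/21); (-1,-1/2): +√(10/21)

(0,-3/2): +√(10/21); (-1,-1/2): +√(10/21)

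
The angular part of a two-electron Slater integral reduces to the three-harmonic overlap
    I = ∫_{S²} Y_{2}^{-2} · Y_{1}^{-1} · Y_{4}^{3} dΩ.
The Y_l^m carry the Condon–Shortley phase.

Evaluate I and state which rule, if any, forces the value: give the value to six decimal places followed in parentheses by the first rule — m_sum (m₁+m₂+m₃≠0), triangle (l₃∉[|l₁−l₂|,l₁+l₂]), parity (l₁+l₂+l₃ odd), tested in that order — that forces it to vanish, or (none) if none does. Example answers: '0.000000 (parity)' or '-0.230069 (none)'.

0.000000 (triangle)

|2−1|≤4≤2+1 violated ⇒ I = 0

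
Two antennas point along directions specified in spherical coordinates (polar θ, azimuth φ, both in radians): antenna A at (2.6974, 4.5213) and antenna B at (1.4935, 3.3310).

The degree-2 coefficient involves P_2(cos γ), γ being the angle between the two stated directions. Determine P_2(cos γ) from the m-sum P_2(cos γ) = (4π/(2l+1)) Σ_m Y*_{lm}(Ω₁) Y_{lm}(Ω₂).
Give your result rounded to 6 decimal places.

Expand P_2 via completeness: Σ_{m} conj(Y_{2,m}) at Ω₁ times Y_{2,m} at Ω₂ —
  [-2]  conj(Y_{2,-2})(Ω₁) = -0.06619 + 0.02660j ; Y_{2,-2}(Ω₂) = 0.35675 - 0.14200j ; Δ = -0.01983 + 0.01889j
  [-1]  conj(Y_{2,-1})(Ω₁) = 0.05693 + 0.29431j ; Y_{2,-1}(Ω₂) = -0.05841 + 0.01120j ; Δ = -0.00662 - 0.01655j
  [+0]  conj(Y_{2,0})(Ω₁) = 0.45606 + 0.00000j ; Y_{2,0}(Ω₂) = -0.30975 + 0.00000j ; Δ = -0.14126 + 0.00000j
  [+1]  conj(Y_{2,1})(Ω₁) = -0.05693 + 0.29431j ; Y_{2,1}(Ω₂) = 0.05841 + 0.01120j ; Δ = -0.00662 + 0.01655j
  [+2]  conj(Y_{2,2})(Ω₁) = -0.06619 - 0.02660j ; Y_{2,2}(Ω₂) = 0.35675 + 0.14200j ; Δ = -0.01983 - 0.01889j
Total Σ_m = -0.19417 + 0.00000j. Multiply by 2.513274: -0.48801 + 0.00000j. P_2(cos γ) = -0.488014

-0.488014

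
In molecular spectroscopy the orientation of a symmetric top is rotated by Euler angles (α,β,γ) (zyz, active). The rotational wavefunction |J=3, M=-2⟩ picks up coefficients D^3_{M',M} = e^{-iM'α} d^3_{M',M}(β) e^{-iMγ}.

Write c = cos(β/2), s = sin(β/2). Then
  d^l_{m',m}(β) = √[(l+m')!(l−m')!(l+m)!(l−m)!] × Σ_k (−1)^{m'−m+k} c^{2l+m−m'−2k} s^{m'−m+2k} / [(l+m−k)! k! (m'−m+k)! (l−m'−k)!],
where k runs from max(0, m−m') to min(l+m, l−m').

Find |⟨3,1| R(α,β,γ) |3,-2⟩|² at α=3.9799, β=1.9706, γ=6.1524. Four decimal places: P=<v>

Split into d^3_{1,-2}(β=1.9706) × two z-phases.
With c≡cos(β/2)=0.552613 and s≡sin(β/2)=0.833438, N=[24·2·1·120]^{1/2}=75.894664
Admissible k: 0..1 (factorial args all ≥0)
  k=0: (−1)^3·75.8947/(12)·0.5526^3·0.8334^3 = -0.617893
  k=1: (−1)^4·75.8947/(24)·0.5526^1·0.8334^5 = +0.702728
d^3_{1,-2}(1.9706) = -0.617893 +0.702728 = +0.084835
|D^3_{1,-2}|² = |d^3_{1,-2}(β)|² = (+0.084835)² = 0.007197 (the z-rotation phases have unit modulus)

P=0.0072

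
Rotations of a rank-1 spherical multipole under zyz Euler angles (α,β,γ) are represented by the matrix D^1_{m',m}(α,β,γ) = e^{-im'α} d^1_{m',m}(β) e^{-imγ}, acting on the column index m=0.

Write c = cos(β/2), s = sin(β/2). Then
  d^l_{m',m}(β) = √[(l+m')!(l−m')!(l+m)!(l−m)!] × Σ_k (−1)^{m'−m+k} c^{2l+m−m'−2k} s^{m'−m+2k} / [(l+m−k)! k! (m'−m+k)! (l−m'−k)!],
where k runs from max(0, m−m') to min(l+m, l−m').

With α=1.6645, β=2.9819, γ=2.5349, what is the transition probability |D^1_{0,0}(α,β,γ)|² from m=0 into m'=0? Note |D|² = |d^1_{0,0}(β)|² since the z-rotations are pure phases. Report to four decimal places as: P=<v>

P=0.9747

D^1_{0,0}(1.6645,2.9819,2.5349) = e^{-i·0·1.6645}·d^1_{0,0}(2.9819)·e^{-i·0·2.5349}. Compute d first:
With c≡cos(β/2)=0.079762 and s≡sin(β/2)=0.996814, N=[1·1·1·1]^{1/2}=1.000000
The bounds max(0,m−m')=0 and min(l+m,l−m')=1 give 2 terms
  k=0: (−1)^0·1.0000/(1)·0.0798^2·0.9968^0 = +0.006362
  k=1: (−1)^1·1.0000/(1)·0.0798^0·0.9968^2 = -0.993638
d^1_{0,0}(2.9819) = +0.006362 -0.993638 = -0.987276
|D^1_{0,0}|² = |d^1_{0,0}(β)|² = (-0.987276)² = 0.974714 (the z-rotation phases have unit modulus)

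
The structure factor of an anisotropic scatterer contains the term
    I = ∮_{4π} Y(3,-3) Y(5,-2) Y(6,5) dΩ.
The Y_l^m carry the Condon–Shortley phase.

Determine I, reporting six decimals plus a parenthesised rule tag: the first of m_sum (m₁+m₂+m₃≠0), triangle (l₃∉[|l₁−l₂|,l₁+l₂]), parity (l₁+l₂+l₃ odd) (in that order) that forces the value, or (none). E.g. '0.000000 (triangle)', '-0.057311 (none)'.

0.169016 (none)

m-sum 0 ✓  L=14 even ✓  2≤6≤8 ✓
Π(2lᵢ+1) = 7×11×13 = 1001
triangle coeff Δ(3,5,6) = 1/675675
Σ_t [0,2]: t=0:+1/8640 t=1:−1/2304 t=2:+1/8640 = -7/34560
(3j)²=7/429 [(3 5 6; 0 0 0)], sign=-1
Σ_t [2,2]: t=2:+1/241920 = 1/241920
(3j)²=2/91 [(3 5 6; -3 -2 5)], sign=-1
⇒ 4πI² = 14/39
I = (+1)√(14/39/(4π)) = 0.16901560
No selection rule forces the value: the integral is nonzero (none).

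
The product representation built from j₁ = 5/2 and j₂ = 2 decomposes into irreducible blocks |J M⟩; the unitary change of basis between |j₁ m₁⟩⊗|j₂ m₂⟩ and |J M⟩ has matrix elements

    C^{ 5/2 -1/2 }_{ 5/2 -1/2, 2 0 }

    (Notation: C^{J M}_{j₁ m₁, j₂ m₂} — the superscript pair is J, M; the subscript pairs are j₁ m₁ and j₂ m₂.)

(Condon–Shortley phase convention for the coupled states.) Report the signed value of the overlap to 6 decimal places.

√[6·2!3!2!/8! · 2!3!2!2!2!3!] = √(72/35)
  +(−1)^0/∏(0,2,3,2,0,0)! = 1/24  (running 1/24)
  +(−1)^1/∏(1,1,2,1,1,1)! = -1/2  (running -11/24)
  +(−1)^2/∏(2,0,1,0,2,2)! = 1/8  (running -1/3)
⟨..|..⟩ = √(72/35)·(-1/3) = -0.478091

−√(8/35) = -0.478091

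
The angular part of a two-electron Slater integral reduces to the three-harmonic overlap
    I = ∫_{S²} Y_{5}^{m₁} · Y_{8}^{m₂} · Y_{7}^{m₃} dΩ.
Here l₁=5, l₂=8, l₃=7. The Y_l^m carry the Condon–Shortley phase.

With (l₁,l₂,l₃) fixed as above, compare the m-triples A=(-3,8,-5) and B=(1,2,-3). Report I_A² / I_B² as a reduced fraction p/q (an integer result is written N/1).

Same 5,8,7: normalisation and zero-m 3j drop out of the ratio.
A: Δ: 6! 4! 10! / 21! → 1/814773960; sum: t=6:+1/10450944000 = 1/10450944000; 3j²(5 8 7; -3 8 -5) = Δ·Π!·Σ² = 88/4845  (sign +1)
B: Δ: 6! 4! 10! / 21! → 1/814773960; sum: t=0:+1/62705664000 t=1:−1/261273600 t=2:+1/15482880 t=3:−1/6531840 t=4:+1/19906560 = -377/8957952000; 3j²(5 8 7; 1 2 -3) = Δ·Π!·Σ² = 10933/1279080  (sign -1)
I_A²/I_B² = (88/4845)/(10933/1279080) = 23232/10933

23232/10933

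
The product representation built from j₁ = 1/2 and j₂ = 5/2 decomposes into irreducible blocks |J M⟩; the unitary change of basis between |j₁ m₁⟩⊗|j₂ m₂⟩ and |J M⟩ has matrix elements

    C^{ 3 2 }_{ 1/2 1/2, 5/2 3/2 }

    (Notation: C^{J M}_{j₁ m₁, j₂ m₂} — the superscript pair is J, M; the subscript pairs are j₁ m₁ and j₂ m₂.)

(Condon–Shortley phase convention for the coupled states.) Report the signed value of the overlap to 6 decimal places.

j₁+j₂−J=0  J+j₁−j₂=1  J−j₁+j₂=5  j₁+j₂+J+1=7
(j₁±m₁, j₂±m₂, J±M) = (1,0,4,1,5,1)
P² = 480
sum k=0..0:
  [0] +1/24 = 1/24
S = 1/24
C² = P²·S² = 5/6 ; C = +0.912871

+0.912871  (= +√(5/6))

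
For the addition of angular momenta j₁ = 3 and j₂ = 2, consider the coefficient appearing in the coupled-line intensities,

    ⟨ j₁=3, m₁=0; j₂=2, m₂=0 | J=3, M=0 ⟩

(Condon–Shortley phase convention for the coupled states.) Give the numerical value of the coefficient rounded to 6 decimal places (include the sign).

j₁+j₂−J=2  J+j₁−j₂=4  J−j₁+j₂=2  j₁+j₂+J+1=9
(j₁±m₁, j₂±m₂, J±M) = (3,3,2,2,3,3)
P² = 48/5
sum k=0..2:
  [0] +1/24 = 1/24
  [1] −1/4 = -1/4
  [2] +1/24 = 1/24
S = -1/6
C² = P²·S² = 4/15 ; C = -0.516398

−√(4/15) = -0.516398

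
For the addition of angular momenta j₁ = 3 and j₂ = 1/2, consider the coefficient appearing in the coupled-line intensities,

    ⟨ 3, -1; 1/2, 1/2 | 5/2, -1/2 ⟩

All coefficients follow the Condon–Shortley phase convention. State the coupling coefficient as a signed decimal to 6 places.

√[6·1!5!0!/7! · 2!4!1!0!2!3!] = √(576/7)
  +(−1)^1/∏(1,0,3,0,2,0)! = -1/12  (running -1/12)
⟨..|..⟩ = √(576/7)·(-1/12) = -0.755929

−√(4/7) ≈ -0.755929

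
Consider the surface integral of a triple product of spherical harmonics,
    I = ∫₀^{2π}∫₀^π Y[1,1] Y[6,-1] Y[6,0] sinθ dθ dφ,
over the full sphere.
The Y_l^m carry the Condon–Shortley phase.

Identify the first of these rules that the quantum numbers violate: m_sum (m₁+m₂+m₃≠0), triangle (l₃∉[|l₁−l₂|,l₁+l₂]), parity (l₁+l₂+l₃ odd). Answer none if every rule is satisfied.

Σmᵢ = 0  ✓
l₃∈[|l₁−l₂|,l₁+l₂]=[5,7], have l₃=6  ✓
Σlᵢ = 13 ⇒ odd  ✗

parity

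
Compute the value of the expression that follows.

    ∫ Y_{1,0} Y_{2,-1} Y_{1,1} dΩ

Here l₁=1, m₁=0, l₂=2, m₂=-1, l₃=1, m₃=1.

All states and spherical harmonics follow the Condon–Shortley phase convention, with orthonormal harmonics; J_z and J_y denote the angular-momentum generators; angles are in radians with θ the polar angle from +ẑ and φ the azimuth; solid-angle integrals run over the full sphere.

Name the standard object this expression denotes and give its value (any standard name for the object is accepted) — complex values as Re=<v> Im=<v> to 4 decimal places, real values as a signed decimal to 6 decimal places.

This is a Gaunt coefficient — the integral of a triple product of spherical harmonics over the sphere.
m-sum 0 ✓  L=4 even ✓  1≤1≤3 ✓
Π(2lᵢ+1) = 3×5×3 = 45
triangle coeff Δ(1,2,1) = 1/30
Σ_t [1,1]: t=1:−1/1 = -1/1
(3j)²=2/15 [(1 2 1; 0 0 0)], sign=+1
Σ_t [1,1]: t=1:−1/2 = -1/2
(3j)²=1/10 [(1 2 1; 0 -1 1)], sign=-1
⇒ 4πI² = 3/5
I = (-1)√(3/5/(4π)) = -0.21850969

Gaunt coefficient, -0.218510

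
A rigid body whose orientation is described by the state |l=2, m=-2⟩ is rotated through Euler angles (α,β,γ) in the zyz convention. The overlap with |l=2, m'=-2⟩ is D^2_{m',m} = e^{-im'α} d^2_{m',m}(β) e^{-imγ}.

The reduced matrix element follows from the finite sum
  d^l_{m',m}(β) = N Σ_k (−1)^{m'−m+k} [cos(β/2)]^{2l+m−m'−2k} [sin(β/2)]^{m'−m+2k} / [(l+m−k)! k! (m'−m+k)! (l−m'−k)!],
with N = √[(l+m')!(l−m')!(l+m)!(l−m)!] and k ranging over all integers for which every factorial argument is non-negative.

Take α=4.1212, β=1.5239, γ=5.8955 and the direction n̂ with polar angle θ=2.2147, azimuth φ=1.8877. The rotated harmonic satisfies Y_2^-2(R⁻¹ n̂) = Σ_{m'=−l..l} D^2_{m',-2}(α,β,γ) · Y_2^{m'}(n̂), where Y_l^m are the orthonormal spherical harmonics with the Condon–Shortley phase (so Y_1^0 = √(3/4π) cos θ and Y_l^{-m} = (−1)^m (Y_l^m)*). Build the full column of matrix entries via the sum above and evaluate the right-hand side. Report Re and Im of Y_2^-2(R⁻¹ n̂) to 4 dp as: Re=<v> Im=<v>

Re=0.1786 Im=0.2182

Need the full column D^2_{m',-2} for m'=−2..2 at α=4.1212, β=1.5239, γ=5.8955.
cos(β/2)=0.723491, sin(β/2)=0.690334
d^2_{-2,-2}: single k=0 term ⇒ +0.273989;  D = +0.103395+0.253731i
d^2_{-1,-2}: single k=0 term ⇒ -0.522864;  D = +0.511997+0.106047i
d^2_{0,-2}: single k=0 term ⇒ +0.611027;  D = +0.436372-0.427707i
d^2_{1,-2}: single k=0 term ⇒ -0.476036;  D = -0.087182-0.467985i
d^2_{2,-2}: single k=0 term ⇒ +0.227110;  D = -0.208557-0.089904i
Y_2^{m'}(θ=2.2147,φ=1.8877) and Σ D·Y over m':
  (+0.1034+0.2537i)·(-0.1991+0.1463i)  (+0.5120+0.1060i)·(+0.1156+0.3524i)  (+0.4364-0.4277i)·(+0.0256+0.0000i)  (-0.0872-0.4680i)·(-0.1156+0.3524i)  (-0.2086-0.0899i)·(-0.1991-0.1463i)
Y_2^-2(R⁻¹ n̂) = +0.178644+0.218153i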